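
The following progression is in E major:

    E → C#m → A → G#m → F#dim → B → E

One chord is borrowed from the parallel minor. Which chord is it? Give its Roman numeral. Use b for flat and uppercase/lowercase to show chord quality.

E major has the diatonic set E, F#m, G#m, A, B, C#m, D#dim. Of the given chords, E, C#m, A, G#m and B are diatonic. F#dim (F#–A–C) doesn't fit — on degree 2 E major would have F#m (ii). F#dim is the degree-2 chord of E minor, so it is the borrowed ii°.

ii°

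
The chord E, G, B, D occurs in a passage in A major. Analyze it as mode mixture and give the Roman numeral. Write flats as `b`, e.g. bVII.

E is scale degree 5 in A major. The diatonic chord on degree 5 would be E (V), but E–G–B–D is the minor-seventh chord from A minor. As a borrowed chord it is labeled v7.

v7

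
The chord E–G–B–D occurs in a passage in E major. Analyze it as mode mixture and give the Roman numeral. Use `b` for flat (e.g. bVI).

i7

E is scale degree 1 in E major. The diatonic chord on degree 1 would be E (I), but E–G–B–D is the minor-seventh chord from E minor. As a borrowed chord it is labeled i7.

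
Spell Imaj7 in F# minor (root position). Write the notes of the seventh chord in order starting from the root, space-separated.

Imaj7 is built on scale degree 1, which is F# in both F# minor and its parallel. In F# major the chord on F# is F#–A#–C#–E#.

F# A# C# E#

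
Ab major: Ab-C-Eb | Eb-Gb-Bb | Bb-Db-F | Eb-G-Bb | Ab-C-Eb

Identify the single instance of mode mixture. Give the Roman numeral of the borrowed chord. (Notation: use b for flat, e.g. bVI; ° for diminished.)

In Ab major the diatonic chords are Ab, Bbm, Cm, Db, Eb, Fm, Gdim. Ab–C–Eb = Ab, Bb–Db–F = Bbm and Eb–G–Bb = Eb all belong to that set. Eb–Gb–Bb doesn't fit — on degree 5 Ab major would have Eb (V). Ebm is the degree-5 chord of Ab minor, so it is the borrowed v.

v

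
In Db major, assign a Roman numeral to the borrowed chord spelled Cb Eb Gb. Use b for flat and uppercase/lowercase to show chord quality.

The root Cb is the lowered 7th scale degree — diatonically Db major has C there. Diatonically Db major has Cdim (vii°) on that degree; Cb–Eb–Gb is instead the major chord native to Db minor, so it takes the label bVII.

bVII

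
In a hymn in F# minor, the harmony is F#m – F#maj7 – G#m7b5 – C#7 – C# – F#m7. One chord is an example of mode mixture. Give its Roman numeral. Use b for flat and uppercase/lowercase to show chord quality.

The diatonic triads in F# minor (with V from harmonic minor) are F#m, G#dim, A, Bm, C#, D, E. Of the given chords, F#m, G#m7b5, C#7, C# and F#m7 are diatonic. F#maj7 (F#–A#–C#–E#) doesn't fit — on degree 1 F# minor would have F#m (i). F#maj7 is the degree-1 chord of F# major, so it is the borrowed Imaj7.

Imaj7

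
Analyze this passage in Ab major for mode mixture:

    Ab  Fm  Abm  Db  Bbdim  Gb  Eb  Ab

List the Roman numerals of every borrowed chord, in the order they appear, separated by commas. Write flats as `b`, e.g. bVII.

i, ii°, bVII

In Ab major the diatonic chords are Ab, Bbm, Cm, Db, Eb, Fm, Gdim. Ab, Fm, Db and Eb are all diatonic. But Abm (Ab–Cb–Eb) is foreign: the diatonic I on degree 1 is Ab, whereas Abm comes from Ab minor. It is labeled i. But Bbdim (Bb–Db–Fb) is foreign: the diatonic ii on degree 2 is Bbm, whereas Bbdim comes from Ab minor. It is labeled ii°. Gb (Gb–Bb–Db) is not: scale degree 7 in Ab major carries Gdim (vii°). In Ab minor the chord on that degree is Gb, so here it functions as bVII, borrowed from the parallel minor.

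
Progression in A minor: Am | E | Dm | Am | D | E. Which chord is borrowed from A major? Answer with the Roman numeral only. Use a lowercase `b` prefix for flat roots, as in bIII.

IV

A minor has the diatonic set Am, Bdim, C, Dm, E, F, G (with V from harmonic minor). Am, E and Dm all belong to that set. But D (D–F#–A) is foreign: the diatonic iv on degree 4 is Dm, whereas D comes from A major. It is labeled IV.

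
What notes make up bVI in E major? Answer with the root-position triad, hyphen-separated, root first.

C-E-G

bVI is built on the lowered scale degree 6. In E major degree 6 is C#; lowered it becomes C. Stacking thirds in E minor on C gives C–E–G.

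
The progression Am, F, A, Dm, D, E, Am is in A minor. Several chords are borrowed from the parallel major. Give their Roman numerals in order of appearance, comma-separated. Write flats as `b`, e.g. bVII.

The diatonic triads in A minor (with V from harmonic minor) are Am, Bdim, C, Dm, E, F, G. Am, F, Dm and E all belong to that set. A (A–C#–E) is not: scale degree 1 in A minor carries Am (i). In A major the chord on that degree is A, so here it functions as I, borrowed from the parallel major. D (D–F#–A) doesn't fit — on degree 4 A minor would have Dm (iv). D is the degree-4 chord of A major, so it is the borrowed IV.

I, IV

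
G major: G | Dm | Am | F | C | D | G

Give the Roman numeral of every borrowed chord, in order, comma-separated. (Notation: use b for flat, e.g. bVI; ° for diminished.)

v, bVII

G major has the diatonic set G, Am, Bm, C, D, Em, F#dim. Of the given chords, G, Am, C and D are diatonic. But Dm (D–F–A) is foreign: the diatonic V on degree 5 is D, whereas Dm comes from G minor. It is labeled v. F (F–A–C) doesn't fit — on degree 7 G major would have F#dim (vii°). F is the degree-7 chord of G minor, so it is the borrowed bVII.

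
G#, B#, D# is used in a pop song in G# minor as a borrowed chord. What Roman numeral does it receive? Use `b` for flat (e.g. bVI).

G# is scale degree 1 in G# minor. Diatonically G# minor has G#m (i) on that degree; G#–B#–D# is instead the major chord native to G# major, so it takes the label I.

I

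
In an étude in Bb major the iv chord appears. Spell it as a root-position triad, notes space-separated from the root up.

Eb Gb Bb

iv is built on scale degree 4, which is Eb in both Bb major and its parallel. Stacking thirds in Bb minor on Eb gives Eb–Gb–Bb.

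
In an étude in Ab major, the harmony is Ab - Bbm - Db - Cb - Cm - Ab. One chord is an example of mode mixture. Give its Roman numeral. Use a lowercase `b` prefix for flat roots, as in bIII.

bIII

Ab major has the diatonic set Ab, Bbm, Cm, Db, Eb, Fm, Gdim. Ab, Bbm, Db and Cm are all diatonic. But Cb (Cb–Eb–Gb) is foreign: the diatonic iii on degree 3 is Cm, whereas Cb comes from Ab minor. It is labeled bIII.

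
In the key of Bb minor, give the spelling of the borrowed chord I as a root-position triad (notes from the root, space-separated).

I is built on scale degree 1, which is Bb in both Bb minor and its parallel. Stacking thirds in Bb major on Bb gives Bb–D–F.

Bb D F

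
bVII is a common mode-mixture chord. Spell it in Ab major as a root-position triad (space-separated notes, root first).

Gb Bb Db

Scale degree 7 in Ab major is G. bVII uses the lowered form, Gb, taken from Ab minor. In Ab minor the chord on Gb is Gb–Bb–Db.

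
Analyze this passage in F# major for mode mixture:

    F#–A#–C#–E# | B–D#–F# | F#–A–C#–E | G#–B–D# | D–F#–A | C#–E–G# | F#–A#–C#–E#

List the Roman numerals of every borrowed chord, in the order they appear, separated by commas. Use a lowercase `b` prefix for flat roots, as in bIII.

The diatonic triads in F# major are F#, G#m, A#m, B, C#, D#m, E#dim. F#–A#–C#–E# = F#maj7, B–D#–F# = B and G#–B–D# = G#m are all diatonic. F#–A–C#–E is not: scale degree 1 in F# major carries F# (I). In F# minor the chord on that degree is F#m7, so here it functions as i7, borrowed from the parallel minor. But D–F#–A is foreign: the diatonic vi on degree 6 is D#m, whereas D comes from F# minor. It is labeled bVI. C#–E–G# doesn't fit — on degree 5 F# major would have C# (V). C#m is the degree-5 chord of F# minor, so it is the borrowed v.

i7, bVI, v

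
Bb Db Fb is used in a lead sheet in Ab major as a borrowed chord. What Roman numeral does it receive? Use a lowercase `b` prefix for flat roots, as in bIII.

Bb is scale degree 2 in Ab major. Diatonically Ab major has Bbm (ii) on that degree; Bb–Db–Fb is instead the diminished chord native to Ab minor, so it takes the label ii°.

ii°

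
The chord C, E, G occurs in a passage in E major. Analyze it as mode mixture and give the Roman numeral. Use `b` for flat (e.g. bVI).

bVI

The root C is the lowered 6th scale degree — diatonically E major has C# there. C–E–G is a major chord — the form found in E minor, not the diatonic vi (C#m). Borrowed into E major it is written bVI.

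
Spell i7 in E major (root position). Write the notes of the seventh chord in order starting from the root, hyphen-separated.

E-G-B-D

i7 is built on scale degree 1, which is E in both E major and its parallel. Stacking thirds in E minor on E gives E–G–B–D.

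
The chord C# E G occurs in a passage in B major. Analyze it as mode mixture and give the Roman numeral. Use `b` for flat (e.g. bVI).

ii°

The root C# is the diatonic 2nd degree of B major; the borrowing shows in the chord quality. C#–E–G is a diminished chord — the form found in B minor, not the diatonic ii (C#m). Borrowed into B major it is written ii°.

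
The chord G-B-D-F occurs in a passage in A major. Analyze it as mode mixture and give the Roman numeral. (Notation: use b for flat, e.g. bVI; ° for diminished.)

bVII7

The root G is the lowered 7th scale degree — diatonically A major has G# there. G–B–D–F is a dominant-seventh chord — the form found in A minor, not the diatonic vii° (G#dim). Borrowed into A major it is written bVII7.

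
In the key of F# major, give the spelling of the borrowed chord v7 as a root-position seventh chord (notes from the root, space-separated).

C# E G# B

v7 is built on scale degree 5, which is C# in both F# major and its parallel. Building the minor-seventh chord from the parallel minor on C#: C#–E–G#–B.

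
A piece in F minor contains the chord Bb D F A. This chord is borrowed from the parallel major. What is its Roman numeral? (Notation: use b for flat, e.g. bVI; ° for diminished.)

The root Bb is the diatonic 4th degree of F minor; the borrowing shows in the chord quality. Bb–D–F–A is a major-seventh chord — the form found in F major, not the diatonic iv (Bbm). Borrowed into F minor it is written IVmaj7.

IVmaj7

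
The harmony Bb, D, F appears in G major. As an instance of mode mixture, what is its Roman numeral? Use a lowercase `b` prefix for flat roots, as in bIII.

In G major scale degree 3 is B; Bb is its lowered form, from G minor. The diatonic chord on degree 3 would be Bm (iii), but Bb–D–F is the major chord from G minor. As a borrowed chord it is labeled bIII.

bIII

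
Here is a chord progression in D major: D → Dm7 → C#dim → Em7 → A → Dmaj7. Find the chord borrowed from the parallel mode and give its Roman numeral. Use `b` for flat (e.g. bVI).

i7

D major has the diatonic set D, Em, F#m, G, A, Bm, C#dim. D, C#dim, Em7, A and Dmaj7 all belong to that set. But Dm7 (D–F–A–C) is foreign: the diatonic I on degree 1 is D, whereas Dm7 comes from D minor. It is labeled i7.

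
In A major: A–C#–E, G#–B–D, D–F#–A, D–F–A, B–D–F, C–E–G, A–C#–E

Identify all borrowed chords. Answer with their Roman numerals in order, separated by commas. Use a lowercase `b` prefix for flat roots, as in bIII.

In A major the diatonic chords are A, Bm, C#m, D, E, F#m, G#dim. A–C#–E = A, G#–B–D = G#dim and D–F#–A = D are all diatonic. D–F–A doesn't fit — on degree 4 A major would have D (IV). Dm is the degree-4 chord of A minor, so it is the borrowed iv. B–D–F doesn't fit — on degree 2 A major would have Bm (ii). Bdim is the degree-2 chord of A minor, so it is the borrowed ii°. But C–E–G is foreign: the diatonic iii on degree 3 is C#m, whereas C comes from A minor. It is labeled bIII.

iv, ii°, bIII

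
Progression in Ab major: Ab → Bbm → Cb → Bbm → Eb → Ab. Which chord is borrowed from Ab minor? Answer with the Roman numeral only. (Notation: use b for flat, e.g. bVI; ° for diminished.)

Ab major has the diatonic set Ab, Bbm, Cm, Db, Eb, Fm, Gdim. Ab, Bbm and Eb all belong to that set. Cb (Cb–Eb–Gb) doesn't fit — on degree 3 Ab major would have Cm (iii). Cb is the degree-3 chord of Ab minor, so it is the borrowed bIII.

bIII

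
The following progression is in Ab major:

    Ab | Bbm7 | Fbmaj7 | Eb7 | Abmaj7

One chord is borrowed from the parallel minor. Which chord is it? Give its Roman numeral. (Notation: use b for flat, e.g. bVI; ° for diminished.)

Ab major has the diatonic set Ab, Bbm, Cm, Db, Eb, Fm, Gdim. Ab, Bbm7, Eb7 and Abmaj7 are all diatonic. But Fbmaj7 (Fb–Ab–Cb–Eb) is foreign: the diatonic vi on degree 6 is Fm, whereas Fbmaj7 comes from Ab minor. It is labeled bVImaj7.

bVImaj7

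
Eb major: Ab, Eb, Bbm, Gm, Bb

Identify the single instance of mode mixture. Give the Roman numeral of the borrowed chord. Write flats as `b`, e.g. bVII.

v

Eb major has the diatonic set Eb, Fm, Gm, Ab, Bb, Cm, Ddim. Ab, Eb, Gm and Bb are all diatonic. Bbm (Bb–Db–F) is not: scale degree 5 in Eb major carries Bb (V). In Eb minor the chord on that degree is Bbm, so here it functions as v, borrowed from the parallel minor.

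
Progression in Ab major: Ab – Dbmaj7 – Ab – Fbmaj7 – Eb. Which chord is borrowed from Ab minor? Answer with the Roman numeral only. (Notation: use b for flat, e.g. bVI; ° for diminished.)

In Ab major the diatonic chords are Ab, Bbm, Cm, Db, Eb, Fm, Gdim. Ab, Dbmaj7 and Eb all belong to that set. But Fbmaj7 (Fb–Ab–Cb–Eb) is foreign: the diatonic vi on degree 6 is Fm, whereas Fbmaj7 comes from Ab minor. It is labeled bVImaj7.

bVImaj7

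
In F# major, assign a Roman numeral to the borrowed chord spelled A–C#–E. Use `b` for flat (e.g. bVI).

A is the lowered form of scale degree 3 in F# major (the diatonic degree 3 is A#). The diatonic chord on degree 3 would be A#m (iii), but A–C#–E is the major chord from F# minor. As a borrowed chord it is labeled bIII.

bIII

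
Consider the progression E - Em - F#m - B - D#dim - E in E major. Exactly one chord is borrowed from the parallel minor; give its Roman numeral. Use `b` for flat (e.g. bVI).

E major has the diatonic set E, F#m, G#m, A, B, C#m, D#dim. E, F#m, B and D#dim are all diatonic. Em (E–G–B) doesn't fit — on degree 1 E major would have E (I). Em is the degree-1 chord of E minor, so it is the borrowed i.

i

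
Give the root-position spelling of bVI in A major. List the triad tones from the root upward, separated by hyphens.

F-A-C

bVI is built on the lowered scale degree 6. In A major degree 6 is F#; lowered it becomes F. In A minor the chord on F is F–A–C.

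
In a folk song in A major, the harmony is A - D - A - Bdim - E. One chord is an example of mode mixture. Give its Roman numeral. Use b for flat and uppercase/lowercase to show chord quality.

In A major the diatonic chords are A, Bm, C#m, D, E, F#m, G#dim. A, D and E are all diatonic. Bdim (B–D–F) doesn't fit — on degree 2 A major would have Bm (ii). Bdim is the degree-2 chord of A minor, so it is the borrowed ii°.

ii°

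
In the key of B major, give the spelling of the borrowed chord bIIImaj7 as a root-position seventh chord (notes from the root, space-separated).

D F# A C#

bIIImaj7 is built on the lowered scale degree 3. In B major degree 3 is D#; lowered it becomes D. Building the major-seventh chord from the parallel minor on D: D–F#–A–C#.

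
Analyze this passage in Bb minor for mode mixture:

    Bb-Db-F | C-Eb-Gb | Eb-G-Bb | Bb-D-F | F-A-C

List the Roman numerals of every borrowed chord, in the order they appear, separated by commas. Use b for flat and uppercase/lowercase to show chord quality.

IV, I

The diatonic triads in Bb minor (with V from harmonic minor) are Bbm, Cdim, Db, Ebm, F, Gb, Ab. Bb–Db–F = Bbm, C–Eb–Gb = Cdim and F–A–C = F are all diatonic. Eb–G–Bb doesn't fit — on degree 4 Bb minor would have Ebm (iv). Eb is the degree-4 chord of Bb major, so it is the borrowed IV. Bb–D–F is not: scale degree 1 in Bb minor carries Bbm (i). In Bb major the chord on that degree is Bb, so here it functions as I, borrowed from the parallel major.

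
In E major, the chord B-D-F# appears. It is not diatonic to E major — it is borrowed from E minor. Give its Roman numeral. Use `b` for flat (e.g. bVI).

The root B is the diatonic 5th degree of E major; the borrowing shows in the chord quality. The diatonic chord on degree 5 would be B (V), but B–D–F# is the minor chord from E minor. As a borrowed chord it is labeled v.

v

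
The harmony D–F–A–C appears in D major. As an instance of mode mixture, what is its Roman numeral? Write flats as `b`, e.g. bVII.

i7

The root D is the diatonic 1st degree of D major; the borrowing shows in the chord quality. Diatonically D major has D (I) on that degree; D–F–A–C is instead the minor-seventh chord native to D minor, so it takes the label i7.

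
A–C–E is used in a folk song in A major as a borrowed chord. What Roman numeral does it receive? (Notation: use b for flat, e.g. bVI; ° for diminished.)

i

A is scale degree 1 in A major. A–C–E is a minor chord — the form found in A minor, not the diatonic I (A). Borrowed into A major it is written i.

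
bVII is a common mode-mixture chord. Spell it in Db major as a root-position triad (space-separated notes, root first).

Scale degree 7 in Db major is C. bVII uses the lowered form, Cb, taken from Db minor. Stacking thirds in Db minor on Cb gives Cb–Eb–Gb.

Cb Eb Gb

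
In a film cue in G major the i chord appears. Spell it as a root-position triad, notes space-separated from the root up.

G Bb D

i is built on scale degree 1, which is G in both G major and its parallel. Building the minor chord from the parallel minor on G: G–Bb–D.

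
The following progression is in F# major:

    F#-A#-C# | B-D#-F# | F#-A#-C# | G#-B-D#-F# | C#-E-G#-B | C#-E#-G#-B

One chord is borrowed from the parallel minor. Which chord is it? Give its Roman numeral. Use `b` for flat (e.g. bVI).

v7

The diatonic triads in F# major are F#, G#m, A#m, B, C#, D#m, E#dim. Of the given chords, F#–A#–C# = F#, B–D#–F# = B, G#–B–D#–F# = G#m7 and C#–E#–G#–B = C#7 are diatonic. But C#–E–G#–B is foreign: the diatonic V on degree 5 is C#, whereas C#m7 comes from F# minor. It is labeled v7.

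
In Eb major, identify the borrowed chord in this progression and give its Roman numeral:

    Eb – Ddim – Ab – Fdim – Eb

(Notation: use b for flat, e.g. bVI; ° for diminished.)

Eb major has the diatonic set Eb, Fm, Gm, Ab, Bb, Cm, Ddim. Of the given chords, Eb, Ddim and Ab are diatonic. Fdim (F–Ab–Cb) doesn't fit — on degree 2 Eb major would have Fm (ii). Fdim is the degree-2 chord of Eb minor, so it is the borrowed ii°.

ii°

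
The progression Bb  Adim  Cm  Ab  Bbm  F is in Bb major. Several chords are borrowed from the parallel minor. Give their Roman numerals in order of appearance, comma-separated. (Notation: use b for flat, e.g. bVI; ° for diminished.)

bVII, i

The diatonic triads in Bb major are Bb, Cm, Dm, Eb, F, Gm, Adim. Bb, Adim, Cm and F are all diatonic. Ab (Ab–C–Eb) is not: scale degree 7 in Bb major carries Adim (vii°). In Bb minor the chord on that degree is Ab, so here it functions as bVII, borrowed from the parallel minor. But Bbm (Bb–Db–F) is foreign: the diatonic I on degree 1 is Bb, whereas Bbm comes from Bb minor. It is labeled i.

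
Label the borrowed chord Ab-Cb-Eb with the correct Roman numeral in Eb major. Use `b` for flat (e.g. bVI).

iv

Ab is scale degree 4 in Eb major. Diatonically Eb major has Ab (IV) on that degree; Ab–Cb–Eb is instead the minor chord native to Eb minor, so it takes the label iv.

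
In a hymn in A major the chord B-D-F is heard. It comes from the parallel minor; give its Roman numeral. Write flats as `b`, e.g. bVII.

B is scale degree 2 in A major. The diatonic chord on degree 2 would be Bm (ii), but B–D–F is the diminished chord from A minor. As a borrowed chord it is labeled ii°.

ii°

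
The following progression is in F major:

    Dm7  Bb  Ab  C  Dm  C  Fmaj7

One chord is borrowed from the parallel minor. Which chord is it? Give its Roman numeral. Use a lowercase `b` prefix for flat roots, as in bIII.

In F major the diatonic chords are F, Gm, Am, Bb, C, Dm, Edim. Dm7, Bb, C, Dm and Fmaj7 all belong to that set. But Ab (Ab–C–Eb) is foreign: the diatonic iii on degree 3 is Am, whereas Ab comes from F minor. It is labeled bIII.

bIII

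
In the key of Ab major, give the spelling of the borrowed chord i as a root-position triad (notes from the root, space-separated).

Ab Cb Eb

i is built on scale degree 1, which is Ab in both Ab major and its parallel. In Ab minor the chord on Ab is Ab–Cb–Eb.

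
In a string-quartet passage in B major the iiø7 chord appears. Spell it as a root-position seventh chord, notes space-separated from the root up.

C# E G B

The root, C#, is scale degree 2 — the same note in B major and B minor; only the chord quality changes. Stacking thirds in B minor on C# gives C#–E–G–B.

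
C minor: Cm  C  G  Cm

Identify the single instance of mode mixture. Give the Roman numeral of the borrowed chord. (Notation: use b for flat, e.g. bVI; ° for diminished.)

In C minor (with V from harmonic minor) the diatonic chords are Cm, Ddim, Eb, Fm, G, Ab, Bb. Cm and G are both diatonic. But C (C–E–G) is foreign: the diatonic i on degree 1 is Cm, whereas C comes from C major. It is labeled I.

I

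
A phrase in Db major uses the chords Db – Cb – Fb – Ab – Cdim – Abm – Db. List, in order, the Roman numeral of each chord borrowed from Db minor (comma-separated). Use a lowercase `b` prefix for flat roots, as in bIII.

The diatonic triads in Db major are Db, Ebm, Fm, Gb, Ab, Bbm, Cdim. Db, Ab and Cdim are all diatonic. Cb (Cb–Eb–Gb) doesn't fit — on degree 7 Db major would have Cdim (vii°). Cb is the degree-7 chord of Db minor, so it is the borrowed bVII. But Fb (Fb–Ab–Cb) is foreign: the diatonic iii on degree 3 is Fm, whereas Fb comes from Db minor. It is labeled bIII. But Abm (Ab–Cb–Eb) is foreign: the diatonic V on degree 5 is Ab, whereas Abm comes from Db minor. It is labeled v.

bVII, bIII, v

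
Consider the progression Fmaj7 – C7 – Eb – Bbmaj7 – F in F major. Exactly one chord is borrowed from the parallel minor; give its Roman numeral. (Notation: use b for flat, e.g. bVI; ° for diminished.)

bVII

The diatonic triads in F major are F, Gm, Am, Bb, C, Dm, Edim. Fmaj7, C7, Bbmaj7 and F are all diatonic. But Eb (Eb–G–Bb) is foreign: the diatonic vii° on degree 7 is Edim, whereas Eb comes from F minor. It is labeled bVII.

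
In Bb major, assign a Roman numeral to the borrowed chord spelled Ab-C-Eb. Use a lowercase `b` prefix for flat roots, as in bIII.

bVII

In Bb major scale degree 7 is A; Ab is its lowered form, from Bb minor. Ab–C–Eb is a major chord — the form found in Bb minor, not the diatonic vii° (Adim). Borrowed into Bb major it is written bVII.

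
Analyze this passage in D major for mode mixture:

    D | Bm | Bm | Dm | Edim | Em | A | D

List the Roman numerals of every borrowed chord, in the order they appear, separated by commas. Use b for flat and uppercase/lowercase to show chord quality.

The diatonic triads in D major are D, Em, F#m, G, A, Bm, C#dim. Of the given chords, D, Bm, Em and A are diatonic. Dm (D–F–A) is not: scale degree 1 in D major carries D (I). In D minor the chord on that degree is Dm, so here it functions as i, borrowed from the parallel minor. Edim (E–G–Bb) doesn't fit — on degree 2 D major would have Em (ii). Edim is the degree-2 chord of D minor, so it is the borrowed ii°.

i, ii°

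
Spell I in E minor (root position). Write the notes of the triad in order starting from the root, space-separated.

E G# B

The root, E, is scale degree 1 — the same note in E minor and E major; only the chord quality changes. In E major the chord on E is E–G#–B.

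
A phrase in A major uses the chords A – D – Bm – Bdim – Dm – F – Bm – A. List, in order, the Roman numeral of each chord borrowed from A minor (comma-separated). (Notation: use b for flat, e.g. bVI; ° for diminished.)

ii°, iv, bVI

The diatonic triads in A major are A, Bm, C#m, D, E, F#m, G#dim. Of the given chords, A, D and Bm are diatonic. But Bdim (B–D–F) is foreign: the diatonic ii on degree 2 is Bm, whereas Bdim comes from A minor. It is labeled ii°. Dm (D–F–A) is not: scale degree 4 in A major carries D (IV). In A minor the chord on that degree is Dm, so here it functions as iv, borrowed from the parallel minor. But F (F–A–C) is foreign: the diatonic vi on degree 6 is F#m, whereas F comes from A minor. It is labeled bVI.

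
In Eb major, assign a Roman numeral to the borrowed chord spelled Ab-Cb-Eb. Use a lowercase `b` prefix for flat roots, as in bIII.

iv

The root Ab is the diatonic 4th degree of Eb major; the borrowing shows in the chord quality. Diatonically Eb major has Ab (IV) on that degree; Ab–Cb–Eb is instead the minor chord native to Eb minor, so it takes the label iv.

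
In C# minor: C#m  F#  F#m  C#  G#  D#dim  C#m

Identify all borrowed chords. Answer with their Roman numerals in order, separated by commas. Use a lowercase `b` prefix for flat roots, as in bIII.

The diatonic triads in C# minor (with V from harmonic minor) are C#m, D#dim, E, F#m, G#, A, B. C#m, F#m, G# and D#dim all belong to that set. F# (F#–A#–C#) doesn't fit — on degree 4 C# minor would have F#m (iv). F# is the degree-4 chord of C# major, so it is the borrowed IV. But C# (C#–E#–G#) is foreign: the diatonic i on degree 1 is C#m, whereas C# comes from C# major. It is labeled I.

IV, I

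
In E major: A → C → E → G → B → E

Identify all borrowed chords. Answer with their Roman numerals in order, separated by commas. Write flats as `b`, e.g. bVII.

In E major the diatonic chords are E, F#m, G#m, A, B, C#m, D#dim. A, E and B all belong to that set. But C (C–E–G) is foreign: the diatonic vi on degree 6 is C#m, whereas C comes from E minor. It is labeled bVI. G (G–B–D) doesn't fit — on degree 3 E major would have G#m (iii). G is the degree-3 chord of E minor, so it is the borrowed bIII.

bVI, bIII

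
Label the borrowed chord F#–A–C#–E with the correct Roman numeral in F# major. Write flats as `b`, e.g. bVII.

i7

The root F# is the diatonic 1st degree of F# major; the borrowing shows in the chord quality. Diatonically F# major has F# (I) on that degree; F#–A–C#–E is instead the minor-seventh chord native to F# minor, so it takes the label i7.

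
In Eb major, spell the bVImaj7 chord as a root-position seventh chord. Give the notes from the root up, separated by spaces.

Cb Eb Gb Bb

bVImaj7 is built on the lowered scale degree 6. In Eb major degree 6 is C; lowered it becomes Cb. In Eb minor the chord on Cb is Cb–Eb–Gb–Bb.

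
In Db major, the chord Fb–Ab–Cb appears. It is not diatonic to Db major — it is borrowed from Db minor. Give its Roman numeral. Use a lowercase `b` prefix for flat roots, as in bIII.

Fb is the lowered form of scale degree 3 in Db major (the diatonic degree 3 is F). The diatonic chord on degree 3 would be Fm (iii), but Fb–Ab–Cb is the major chord from Db minor. As a borrowed chord it is labeled bIII.

bIII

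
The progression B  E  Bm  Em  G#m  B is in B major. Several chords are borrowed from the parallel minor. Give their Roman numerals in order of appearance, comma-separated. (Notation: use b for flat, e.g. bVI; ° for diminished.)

i, iv

The diatonic triads in B major are B, C#m, D#m, E, F#, G#m, A#dim. B, E and G#m all belong to that set. But Bm (B–D–F#) is foreign: the diatonic I on degree 1 is B, whereas Bm comes from B minor. It is labeled i. Em (E–G–B) doesn't fit — on degree 4 B major would have E (IV). Em is the degree-4 chord of B minor, so it is the borrowed iv.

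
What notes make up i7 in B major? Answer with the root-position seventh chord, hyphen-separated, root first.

B-D-F#-A

i7 is built on scale degree 1, which is B in both B major and its parallel. Building the minor-seventh chord from the parallel minor on B: B–D–F#–A.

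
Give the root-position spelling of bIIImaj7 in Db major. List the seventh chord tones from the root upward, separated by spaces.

The root of bIIImaj7 is the lowered 3rd degree: F becomes Fb. Stacking thirds in Db minor on Fb gives Fb–Ab–Cb–Eb.

Fb Ab Cb Eb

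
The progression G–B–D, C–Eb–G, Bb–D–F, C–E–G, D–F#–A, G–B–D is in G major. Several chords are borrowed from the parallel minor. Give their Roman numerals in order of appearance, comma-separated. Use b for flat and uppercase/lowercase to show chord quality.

G major has the diatonic set G, Am, Bm, C, D, Em, F#dim. G–B–D = G, C–E–G = C and D–F#–A = D are all diatonic. But C–Eb–G is foreign: the diatonic IV on degree 4 is C, whereas Cm comes from G minor. It is labeled iv. Bb–D–F is not: scale degree 3 in G major carries Bm (iii). In G minor the chord on that degree is Bb, so here it functions as bIII, borrowed from the parallel minor.

iv, bIII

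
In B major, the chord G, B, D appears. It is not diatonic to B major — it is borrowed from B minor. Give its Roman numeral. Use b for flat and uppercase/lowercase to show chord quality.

bVI

In B major scale degree 6 is G#; G is its lowered form, from B minor. G–B–D is a major chord — the form found in B minor, not the diatonic vi (G#m). Borrowed into B major it is written bVI.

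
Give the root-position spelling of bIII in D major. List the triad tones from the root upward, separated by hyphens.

F-A-C

Scale degree 3 in D major is F#. bIII uses the lowered form, F, taken from D minor. Stacking thirds in D minor on F gives F–A–C.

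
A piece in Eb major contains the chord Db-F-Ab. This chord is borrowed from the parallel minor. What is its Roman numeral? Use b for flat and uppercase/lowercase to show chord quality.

Db is the lowered form of scale degree 7 in Eb major (the diatonic degree 7 is D). Diatonically Eb major has Ddim (vii°) on that degree; Db–F–Ab is instead the major chord native to Eb minor, so it takes the label bVII.

bVII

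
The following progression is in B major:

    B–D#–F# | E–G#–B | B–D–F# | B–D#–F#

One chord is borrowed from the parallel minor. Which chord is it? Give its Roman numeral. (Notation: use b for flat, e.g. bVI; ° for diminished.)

i

In B major the diatonic chords are B, C#m, D#m, E, F#, G#m, A#dim. B–D#–F# = B and E–G#–B = E both belong to that set. B–D–F# is not: scale degree 1 in B major carries B (I). In B minor the chord on that degree is Bm, so here it functions as i, borrowed from the parallel minor.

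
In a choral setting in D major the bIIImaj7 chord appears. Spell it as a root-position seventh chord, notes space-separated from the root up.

F A C E

Scale degree 3 in D major is F#. bIIImaj7 uses the lowered form, F, taken from D minor. Stacking thirds in D minor on F gives F–A–C–E.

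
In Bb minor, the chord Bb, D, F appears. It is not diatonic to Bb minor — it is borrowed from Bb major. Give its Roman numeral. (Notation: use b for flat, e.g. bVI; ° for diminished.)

Bb is scale degree 1 in Bb minor. The diatonic chord on degree 1 would be Bbm (i), but Bb–D–F is the major chord from Bb major. As a borrowed chord it is labeled I.

I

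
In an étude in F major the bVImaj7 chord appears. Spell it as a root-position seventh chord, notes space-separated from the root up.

bVImaj7 is built on the lowered scale degree 6. In F major degree 6 is D; lowered it becomes Db. Building the major-seventh chord from the parallel minor on Db: Db–F–Ab–C.

Db F Ab C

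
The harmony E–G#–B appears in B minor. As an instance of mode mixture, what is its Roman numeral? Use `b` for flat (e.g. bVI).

IV

The root E is the diatonic 4th degree of B minor; the borrowing shows in the chord quality. The diatonic chord on degree 4 would be Em (iv), but E–G#–B is the major chord from B major. As a borrowed chord it is labeled IV.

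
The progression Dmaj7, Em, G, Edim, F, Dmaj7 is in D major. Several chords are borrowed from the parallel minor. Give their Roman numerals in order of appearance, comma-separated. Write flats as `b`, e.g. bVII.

D major has the diatonic set D, Em, F#m, G, A, Bm, C#dim. Of the given chords, Dmaj7, Em and G are diatonic. But Edim (E–G–Bb) is foreign: the diatonic ii on degree 2 is Em, whereas Edim comes from D minor. It is labeled ii°. F (F–A–C) doesn't fit — on degree 3 D major would have F#m (iii). F is the degree-3 chord of D minor, so it is the borrowed bIII.

ii°, bIII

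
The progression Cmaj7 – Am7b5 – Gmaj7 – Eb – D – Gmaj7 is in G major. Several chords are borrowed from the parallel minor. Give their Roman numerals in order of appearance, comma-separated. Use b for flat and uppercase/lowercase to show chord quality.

iiø7, bVI

The diatonic triads in G major are G, Am, Bm, C, D, Em, F#dim. Cmaj7, Gmaj7 and D all belong to that set. But Am7b5 (A–C–Eb–G) is foreign: the diatonic ii on degree 2 is Am, whereas Am7b5 comes from G minor. It is labeled iiø7. Eb (Eb–G–Bb) is not: scale degree 6 in G major carries Em (vi). In G minor the chord on that degree is Eb, so here it functions as bVI, borrowed from the parallel minor.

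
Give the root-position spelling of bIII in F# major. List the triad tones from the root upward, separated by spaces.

A C# E

bIII is built on the lowered scale degree 3. In F# major degree 3 is A#; lowered it becomes A. Building the major chord from the parallel minor on A: A–C#–E.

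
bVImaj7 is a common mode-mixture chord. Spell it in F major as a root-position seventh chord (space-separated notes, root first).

Db F Ab C

bVImaj7 is built on the lowered scale degree 6. In F major degree 6 is D; lowered it becomes Db. In F minor the chord on Db is Db–F–Ab–C.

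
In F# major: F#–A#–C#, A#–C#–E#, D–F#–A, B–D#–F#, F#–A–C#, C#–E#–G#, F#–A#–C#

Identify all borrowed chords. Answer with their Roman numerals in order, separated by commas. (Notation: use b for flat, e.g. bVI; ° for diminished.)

In F# major the diatonic chords are F#, G#m, A#m, B, C#, D#m, E#dim. F#–A#–C# = F#, A#–C#–E# = A#m, B–D#–F# = B and C#–E#–G# = C# all belong to that set. D–F#–A doesn't fit — on degree 6 F# major would have D#m (vi). D is the degree-6 chord of F# minor, so it is the borrowed bVI. F#–A–C# is not: scale degree 1 in F# major carries F# (I). In F# minor the chord on that degree is F#m, so here it functions as i, borrowed from the parallel minor.

bVI, i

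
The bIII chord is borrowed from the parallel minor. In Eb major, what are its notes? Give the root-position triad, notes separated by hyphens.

Gb-Bb-Db

Scale degree 3 in Eb major is G. bIII uses the lowered form, Gb, taken from Eb minor. Stacking thirds in Eb minor on Gb gives Gb–Bb–Db.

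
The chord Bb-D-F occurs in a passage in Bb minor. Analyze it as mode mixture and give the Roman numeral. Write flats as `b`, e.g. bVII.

I

The root Bb is the diatonic 1st degree of Bb minor; the borrowing shows in the chord quality. The diatonic chord on degree 1 would be Bbm (i), but Bb–D–F is the major chord from Bb major. As a borrowed chord it is labeled I.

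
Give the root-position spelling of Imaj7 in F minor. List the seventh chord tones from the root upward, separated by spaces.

The root, F, is scale degree 1 — the same note in F minor and F major; only the chord quality changes. In F major the chord on F is F–A–C–E.

F A C E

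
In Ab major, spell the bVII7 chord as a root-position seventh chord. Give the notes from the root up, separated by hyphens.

Gb-Bb-Db-Fb

The root of bVII7 is the lowered 7th degree: G becomes Gb. Building the dominant-seventh chord from the parallel minor on Gb: Gb–Bb–Db–Fb.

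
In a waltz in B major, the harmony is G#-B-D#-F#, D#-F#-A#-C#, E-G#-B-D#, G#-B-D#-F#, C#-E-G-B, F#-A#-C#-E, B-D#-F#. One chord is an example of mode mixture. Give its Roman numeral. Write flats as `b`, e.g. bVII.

iiø7

In B major the diatonic chords are B, C#m, D#m, E, F#, G#m, A#dim. Of the given chords, G#–B–D#–F# = G#m7, D#–F#–A#–C# = D#m7, E–G#–B–D# = Emaj7, F#–A#–C#–E = F#7 and B–D#–F# = B are diatonic. C#–E–G–B is not: scale degree 2 in B major carries C#m (ii). In B minor the chord on that degree is C#m7b5, so here it functions as iiø7, borrowed from the parallel minor.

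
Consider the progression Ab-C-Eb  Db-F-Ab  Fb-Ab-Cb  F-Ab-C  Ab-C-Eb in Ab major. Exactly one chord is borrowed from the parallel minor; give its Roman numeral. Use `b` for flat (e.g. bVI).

The diatonic triads in Ab major are Ab, Bbm, Cm, Db, Eb, Fm, Gdim. Ab–C–Eb = Ab, Db–F–Ab = Db and F–Ab–C = Fm are all diatonic. Fb–Ab–Cb doesn't fit — on degree 6 Ab major would have Fm (vi). Fb is the degree-6 chord of Ab minor, so it is the borrowed bVI.

bVI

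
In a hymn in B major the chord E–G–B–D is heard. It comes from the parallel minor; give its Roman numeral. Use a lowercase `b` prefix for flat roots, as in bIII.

E is scale degree 4 in B major. E–G–B–D is a minor-seventh chord — the form found in B minor, not the diatonic IV (E). Borrowed into B major it is written iv7.

iv7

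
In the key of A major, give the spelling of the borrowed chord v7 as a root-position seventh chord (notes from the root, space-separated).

v7 is built on scale degree 5, which is E in both A major and its parallel. In A minor the chord on E is E–G–B–D.

E G B D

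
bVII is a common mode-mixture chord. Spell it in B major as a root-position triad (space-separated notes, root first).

A C# E

Scale degree 7 in B major is A#. bVII uses the lowered form, A, taken from B minor. Stacking thirds in B minor on A gives A–C#–E.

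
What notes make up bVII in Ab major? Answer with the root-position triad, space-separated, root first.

Gb Bb Db

The root of bVII is the lowered 7th degree: G becomes Gb. Building the major chord from the parallel minor on Gb: Gb–Bb–Db.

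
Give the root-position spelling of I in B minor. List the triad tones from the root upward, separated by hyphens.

I is built on scale degree 1, which is B in both B minor and its parallel. Building the major chord from the parallel major on B: B–D#–F#.

B-D#-F#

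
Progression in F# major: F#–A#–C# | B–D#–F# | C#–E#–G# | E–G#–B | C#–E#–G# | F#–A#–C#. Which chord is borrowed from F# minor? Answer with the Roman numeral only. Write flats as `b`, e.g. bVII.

The diatonic triads in F# major are F#, G#m, A#m, B, C#, D#m, E#dim. F#–A#–C# = F#, B–D#–F# = B and C#–E#–G# = C# are all diatonic. E–G#–B doesn't fit — on degree 7 F# major would have E#dim (vii°). E is the degree-7 chord of F# minor, so it is the borrowed bVII.

bVII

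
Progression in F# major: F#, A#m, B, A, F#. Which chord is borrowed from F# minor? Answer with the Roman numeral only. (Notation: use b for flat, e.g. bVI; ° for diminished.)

The diatonic triads in F# major are F#, G#m, A#m, B, C#, D#m, E#dim. F#, A#m and B are all diatonic. But A (A–C#–E) is foreign: the diatonic iii on degree 3 is A#m, whereas A comes from F# minor. It is labeled bIII.

bIII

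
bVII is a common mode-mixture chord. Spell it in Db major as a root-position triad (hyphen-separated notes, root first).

The root of bVII is the lowered 7th degree: C becomes Cb. Stacking thirds in Db minor on Cb gives Cb–Eb–Gb.

Cb-Eb-Gb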